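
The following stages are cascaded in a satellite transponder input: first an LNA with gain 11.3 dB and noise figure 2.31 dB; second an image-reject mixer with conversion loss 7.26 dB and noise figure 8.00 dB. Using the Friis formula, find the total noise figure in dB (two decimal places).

Convert to linear (a loss of L dB is a gain of −L dB): F_i = 10^(NF_i/10), G_i = 10^(G_i,dB/10)
  Stage 1: F_1 = 10^(2.31/10) = 1.702, G_1 = 10^(11.3/10) = 13.49
  Stage 2: F_2 = 10^(8.00/10) = 6.310, G_2 = 10^(−7.26/10) = 0.1879
Friis cascade:
  F = 1.702 + (6.310 − 1)/13.49 = 2.096
NF = 10 log₁₀(2.096) = 3.21 dB

3.21 dB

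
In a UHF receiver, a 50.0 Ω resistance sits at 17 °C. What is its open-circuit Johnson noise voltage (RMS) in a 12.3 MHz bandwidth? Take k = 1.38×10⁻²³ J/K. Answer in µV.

T = 17 °C + 273.15 = 290.15 K
V_n = √(4kTRB)
4kTRB = 4 × 1.38×10⁻²³ × 290.15 × 5.00×10¹ × 1.23×10⁷ = 9.85×10⁻¹² V²
V_n = √(9.85×10⁻¹²) = 3.14×10⁻⁶ V = 3.14 µV

3.14 µV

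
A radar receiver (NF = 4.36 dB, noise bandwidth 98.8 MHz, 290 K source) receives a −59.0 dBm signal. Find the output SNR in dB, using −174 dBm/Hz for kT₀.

Noise floor: N = −174 + 10 log₁₀(B) + NF
10 log₁₀(9.88×10⁷) = 79.95 dB
N = −174 + 79.95 + 4.36 = −89.69 dBm
SNR = P_sig − N = −59.0 − (−89.69) = 30.69 dB → 30.7 dB

30.7 dB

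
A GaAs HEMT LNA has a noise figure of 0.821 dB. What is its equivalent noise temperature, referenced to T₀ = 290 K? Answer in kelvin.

F = 10^(0.821/10) = 1.20809
T_e = (F − 1)·T₀ = (1.20809 − 1) × 290 = 60.3 K

60.3 K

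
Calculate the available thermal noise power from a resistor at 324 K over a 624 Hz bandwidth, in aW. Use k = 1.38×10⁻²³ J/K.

2.79 aW

P_n = kTB = 1.38×10⁻²³ × 324 × 6.24×10² = 2.79×10⁻¹⁸ W = 2.79 aW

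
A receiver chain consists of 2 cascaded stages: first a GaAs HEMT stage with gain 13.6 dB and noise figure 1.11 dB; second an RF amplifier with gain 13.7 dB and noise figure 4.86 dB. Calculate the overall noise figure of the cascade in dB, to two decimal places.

Convert to linear (a loss of L dB is a gain of −L dB): F_i = 10^(NF_i/10), G_i = 10^(G_i,dB/10)
  Stage 1: F_1 = 10^(1.11/10) = 1.291, G_1 = 10^(13.6/10) = 22.91
  Stage 2: F_2 = 10^(4.86/10) = 3.062, G_2 = 10^(13.7/10) = 23.44
Friis cascade:
  F = 1.291 + (3.062 − 1)/22.91 = 1.381
NF = 10 log₁₀(1.381) = 1.40 dB

1.40 dB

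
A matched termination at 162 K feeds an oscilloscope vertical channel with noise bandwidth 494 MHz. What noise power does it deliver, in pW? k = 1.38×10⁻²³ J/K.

P_n = kTB = 1.38×10⁻²³ × 162 × 4.94×10⁸ = 1.10×10⁻¹² W = 1.10 pW

1.10 pW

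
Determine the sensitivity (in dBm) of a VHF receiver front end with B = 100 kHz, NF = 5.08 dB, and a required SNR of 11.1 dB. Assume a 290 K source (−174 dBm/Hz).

−107.8 dBm

Sensitivity = −174 + 10 log₁₀(B) + NF + SNR_min
= −174 + 50 + 5.08 + 11.1
= −107.82 dBm → −107.8 dBm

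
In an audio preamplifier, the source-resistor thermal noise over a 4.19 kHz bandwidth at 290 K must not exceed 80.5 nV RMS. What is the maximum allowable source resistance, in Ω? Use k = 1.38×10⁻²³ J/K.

Johnson–Nyquist: V_n = √(4kTRB) ⇒ R = V_n² / (4kTB)
4kTB = 4 × 1.38×10⁻²³ × 290 × 4.19×10³ = 6.71×10⁻¹⁷
R = (8.05×10⁻⁸)² / 6.71×10⁻¹⁷ = 9.66×10¹ Ω = 96.6 Ω

96.6 Ω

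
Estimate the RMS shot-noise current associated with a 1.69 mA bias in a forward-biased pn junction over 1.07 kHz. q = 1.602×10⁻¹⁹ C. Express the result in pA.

761 pA

I_n = √(2qI·B)
2qI·B = 2 × 1.602×10⁻¹⁹ × 1.69×10⁻³ × 1.07×10³ = 5.79×10⁻¹⁹ A²
I_n = √(5.79×10⁻¹⁹) = 7.61×10⁻¹⁰ A = 761 pA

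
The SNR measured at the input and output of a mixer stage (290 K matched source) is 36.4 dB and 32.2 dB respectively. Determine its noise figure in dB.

4.2 dB

NF (dB) = SNR_in(dB) − SNR_out(dB) when the source is at T₀
NF = 36.4 − 32.2 = 4.2 dB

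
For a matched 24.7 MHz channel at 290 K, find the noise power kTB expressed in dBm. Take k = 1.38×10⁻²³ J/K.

P_n = kTB = 1.38×10⁻²³ × 290 × 2.47×10⁷ = 9.88×10⁻¹⁴ W
In dBm: 10 log₁₀(9.88×10⁻¹⁴ / 10⁻³) = −100.1 dBm

−100.1 dBm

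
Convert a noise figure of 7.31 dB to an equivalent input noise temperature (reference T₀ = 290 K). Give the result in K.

F = 10^(7.31/10) = 5.3827
T_e = (F − 1)·T₀ = (5.3827 − 1) × 290 = 1271 K

1271 K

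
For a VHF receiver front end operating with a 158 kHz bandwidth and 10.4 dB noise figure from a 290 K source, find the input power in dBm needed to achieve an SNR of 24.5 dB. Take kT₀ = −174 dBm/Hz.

Sensitivity = −174 + 10 log₁₀(B) + NF + SNR_min
= −174 + 51.99 + 10.4 + 24.5
= −87.11 dBm → −87.1 dBm

−87.1 dBm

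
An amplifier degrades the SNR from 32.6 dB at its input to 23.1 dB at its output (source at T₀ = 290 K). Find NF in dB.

NF (dB) = SNR_in(dB) − SNR_out(dB) when the source is at T₀
NF = 32.6 − 23.1 = 9.5 dB

9.5 dB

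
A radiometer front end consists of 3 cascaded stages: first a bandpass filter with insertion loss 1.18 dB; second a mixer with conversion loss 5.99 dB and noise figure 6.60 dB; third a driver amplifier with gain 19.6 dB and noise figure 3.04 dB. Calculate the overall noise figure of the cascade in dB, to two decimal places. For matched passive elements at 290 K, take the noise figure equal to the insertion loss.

Convert to linear (a loss of L dB is a gain of −L dB): F_i = 10^(NF_i/10), G_i = 10^(G_i,dB/10)
  Stage 1: F_1 = 10^(1.18/10) = 1.312, G_1 = 10^(−1.18/10) = 0.7621
  Stage 2: F_2 = 10^(6.60/10) = 4.571, G_2 = 10^(−5.99/10) = 0.2518
  Stage 3: F_3 = 10^(3.04/10) = 2.014, G_3 = 10^(19.6/10) = 91.20
Friis cascade:
  F = 1.312 + (4.571 − 1)/0.7621 + (2.014 − 1)/0.1919 = 11.28
NF = 10 log₁₀(11.28) = 10.52 dB

10.52 dB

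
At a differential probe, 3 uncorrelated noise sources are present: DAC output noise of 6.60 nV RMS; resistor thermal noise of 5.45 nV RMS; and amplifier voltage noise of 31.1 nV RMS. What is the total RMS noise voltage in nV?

Uncorrelated sources add in power (mean-square): V_tot = √(ΣV_i²)
V_tot = √[(6.60×10⁻⁹)² + (5.45×10⁻⁹)² + (3.11×10⁻⁸)²] = 3.23×10⁻⁸ V = 32.3 nV

32.3 nV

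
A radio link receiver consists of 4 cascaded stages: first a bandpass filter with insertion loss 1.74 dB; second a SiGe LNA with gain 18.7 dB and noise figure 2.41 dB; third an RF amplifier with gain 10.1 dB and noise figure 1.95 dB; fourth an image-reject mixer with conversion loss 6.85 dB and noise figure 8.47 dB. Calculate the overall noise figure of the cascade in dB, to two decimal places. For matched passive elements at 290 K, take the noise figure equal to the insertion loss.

Convert to linear (a loss of L dB is a gain of −L dB): F_i = 10^(NF_i/10), G_i = 10^(G_i,dB/10)
  Stage 1: F_1 = 10^(1.74/10) = 1.493, G_1 = 10^(−1.74/10) = 0.6699
  Stage 2: F_2 = 10^(2.41/10) = 1.742, G_2 = 10^(18.7/10) = 74.13
  Stage 3: F_3 = 10^(1.95/10) = 1.567, G_3 = 10^(10.1/10) = 10.23
  Stage 4: F_4 = 10^(8.47/10) = 7.031, G_4 = 10^(−6.85/10) = 0.2065
Friis cascade:
  F = 1.493 + (1.742 − 1)/0.6699 + (1.567 − 1)/49.66 + (7.031 − 1)/508.2 = 2.623
NF = 10 log₁₀(2.623) = 4.19 dB

4.19 dB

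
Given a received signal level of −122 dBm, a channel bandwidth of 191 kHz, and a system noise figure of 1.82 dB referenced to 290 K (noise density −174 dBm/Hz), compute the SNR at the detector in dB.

Noise floor: N = −174 + 10 log₁₀(B) + NF
10 log₁₀(1.91×10⁵) = 52.81 dB
N = −174 + 52.81 + 1.82 = −119.37 dBm
SNR = P_sig − N = −122 − (−119.37) = −2.63 dB → −2.6 dB

−2.6 dB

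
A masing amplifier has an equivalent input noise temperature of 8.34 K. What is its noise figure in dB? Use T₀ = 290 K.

0.123 dB

F = 1 + T_e/T₀ = 1 + 8.34/290 = 1.02876
NF = 10 log₁₀(1.02876) = 0.123 dB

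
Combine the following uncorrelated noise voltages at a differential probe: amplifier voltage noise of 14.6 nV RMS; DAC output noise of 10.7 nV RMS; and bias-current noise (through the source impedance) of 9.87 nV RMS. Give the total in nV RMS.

Uncorrelated sources add in power (mean-square): V_tot = √(ΣV_i²)
V_tot = √[(1.46×10⁻⁸)² + (1.07×10⁻⁸)² + (9.87×10⁻⁹)²] = 2.06×10⁻⁸ V = 20.6 nV

20.6 nV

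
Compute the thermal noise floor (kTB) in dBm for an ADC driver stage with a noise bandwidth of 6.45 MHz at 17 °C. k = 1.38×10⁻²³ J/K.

−105.9 dBm

T = 17 °C + 273.15 = 290.15 K
P_n = kTB = 1.38×10⁻²³ × 290.15 × 6.45×10⁶ = 2.58×10⁻¹⁴ W
In dBm: 10 log₁₀(2.58×10⁻¹⁴ / 10⁻³) = −105.9 dBm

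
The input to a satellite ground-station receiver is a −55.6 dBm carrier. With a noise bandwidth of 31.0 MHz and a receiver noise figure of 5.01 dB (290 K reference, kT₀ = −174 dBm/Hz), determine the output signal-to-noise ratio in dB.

Noise floor: N = −174 + 10 log₁₀(B) + NF
10 log₁₀(3.10×10⁷) = 74.91 dB
N = −174 + 74.91 + 5.01 = −94.08 dBm
SNR = P_sig − N = −55.6 − (−94.08) = 38.48 dB → 38.5 dB

38.5 dB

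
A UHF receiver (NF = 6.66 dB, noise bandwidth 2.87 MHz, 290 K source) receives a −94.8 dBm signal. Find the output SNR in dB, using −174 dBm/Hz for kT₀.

Noise floor: N = −174 + 10 log₁₀(B) + NF
10 log₁₀(2.87×10⁶) = 64.58 dB
N = −174 + 64.58 + 6.66 = −102.76 dBm
SNR = P_sig − N = −94.8 − (−102.76) = 7.96 dB → 8.0 dB

8.0 dB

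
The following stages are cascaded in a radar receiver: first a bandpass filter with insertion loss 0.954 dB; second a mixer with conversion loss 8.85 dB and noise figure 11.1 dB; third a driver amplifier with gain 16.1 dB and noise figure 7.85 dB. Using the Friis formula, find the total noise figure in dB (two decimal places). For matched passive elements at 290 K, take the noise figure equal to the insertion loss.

Convert to linear (a loss of L dB is a gain of −L dB): F_i = 10^(NF_i/10), G_i = 10^(G_i,dB/10)
  Stage 1: F_1 = 10^(0.954/10) = 1.246, G_1 = 10^(−0.954/10) = 0.8028
  Stage 2: F_2 = 10^(11.1/10) = 12.88, G_2 = 10^(−8.85/10) = 0.1303
  Stage 3: F_3 = 10^(7.85/10) = 6.095, G_3 = 10^(16.1/10) = 40.74
Friis cascade:
  F = 1.246 + (12.88 − 1)/0.8028 + (6.095 − 1)/0.1046 = 64.75
NF = 10 log₁₀(64.75) = 18.11 dB

18.11 dB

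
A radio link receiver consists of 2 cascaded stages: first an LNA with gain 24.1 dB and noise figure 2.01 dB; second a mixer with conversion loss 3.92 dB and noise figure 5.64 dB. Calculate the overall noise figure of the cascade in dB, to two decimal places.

Convert to linear (a loss of L dB is a gain of −L dB): F_i = 10^(NF_i/10), G_i = 10^(G_i,dB/10)
  Stage 1: F_1 = 10^(2.01/10) = 1.589, G_1 = 10^(24.1/10) = 257.0
  Stage 2: F_2 = 10^(5.64/10) = 3.664, G_2 = 10^(−3.92/10) = 0.4055
Friis cascade:
  F = 1.589 + (3.664 − 1)/257.0 = 1.599
NF = 10 log₁₀(1.599) = 2.04 dB

2.04 dB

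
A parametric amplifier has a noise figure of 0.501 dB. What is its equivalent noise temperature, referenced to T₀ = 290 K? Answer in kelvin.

F = 10^(0.501/10) = 1.12228
T_e = (F − 1)·T₀ = (1.12228 − 1) × 290 = 35.5 K

35.5 K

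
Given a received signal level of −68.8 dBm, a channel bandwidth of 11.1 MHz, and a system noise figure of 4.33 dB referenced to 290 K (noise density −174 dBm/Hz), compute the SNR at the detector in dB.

30.4 dB

Noise floor: N = −174 + 10 log₁₀(B) + NF
10 log₁₀(1.11×10⁷) = 70.45 dB
N = −174 + 70.45 + 4.33 = −99.22 dBm
SNR = P_sig − N = −68.8 − (−99.22) = 30.42 dB → 30.4 dB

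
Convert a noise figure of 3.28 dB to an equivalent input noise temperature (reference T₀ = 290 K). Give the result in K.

327 K

F = 10^(3.28/10) = 2.12814
T_e = (F − 1)·T₀ = (2.12814 − 1) × 290 = 327 K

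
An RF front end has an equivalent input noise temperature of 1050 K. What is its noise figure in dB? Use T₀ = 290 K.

6.65 dB

F = 1 + T_e/T₀ = 1 + 1050/290 = 4.62069
NF = 10 log₁₀(4.62069) = 6.65 dB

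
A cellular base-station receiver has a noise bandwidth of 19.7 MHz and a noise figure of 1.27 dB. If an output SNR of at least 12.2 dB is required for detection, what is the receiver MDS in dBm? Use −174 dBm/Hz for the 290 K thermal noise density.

−87.6 dBm

Sensitivity = −174 + 10 log₁₀(B) + NF + SNR_min
= −174 + 72.94 + 1.27 + 12.2
= −87.59 dBm → −87.6 dBm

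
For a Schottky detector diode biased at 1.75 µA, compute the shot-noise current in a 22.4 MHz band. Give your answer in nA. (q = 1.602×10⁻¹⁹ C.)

I_n = √(2qI·B)
2qI·B = 2 × 1.602×10⁻¹⁹ × 1.75×10⁻⁶ × 2.24×10⁷ = 1.26×10⁻¹⁷ A²
I_n = √(1.26×10⁻¹⁷) = 3.54×10⁻⁹ A = 3.54 nA

3.54 nA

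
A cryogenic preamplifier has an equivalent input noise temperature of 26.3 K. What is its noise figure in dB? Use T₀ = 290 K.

F = 1 + T_e/T₀ = 1 + 26.3/290 = 1.09069
NF = 10 log₁₀(1.09069) = 0.377 dB

0.377 dB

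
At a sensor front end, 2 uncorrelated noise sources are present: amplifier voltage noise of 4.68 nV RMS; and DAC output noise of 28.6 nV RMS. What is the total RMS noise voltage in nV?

Uncorrelated sources add in power (mean-square): V_tot = √(ΣV_i²)
V_tot = √[(4.68×10⁻⁹)² + (2.86×10⁻⁸)²] = 2.90×10⁻⁸ V = 29.0 nV

29.0 nV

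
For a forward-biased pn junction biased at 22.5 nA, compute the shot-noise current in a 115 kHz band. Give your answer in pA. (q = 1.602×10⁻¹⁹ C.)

28.8 pA

I_n = √(2qI·B)
2qI·B = 2 × 1.602×10⁻¹⁹ × 2.25×10⁻⁸ × 1.15×10⁵ = 8.29×10⁻²² A²
I_n = √(8.29×10⁻²²) = 2.88×10⁻¹¹ A = 28.8 pA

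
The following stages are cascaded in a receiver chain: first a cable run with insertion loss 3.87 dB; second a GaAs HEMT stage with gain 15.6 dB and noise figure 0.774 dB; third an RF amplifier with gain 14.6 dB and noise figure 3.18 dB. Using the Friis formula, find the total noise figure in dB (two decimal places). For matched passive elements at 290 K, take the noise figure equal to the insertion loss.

Convert to linear (a loss of L dB is a gain of −L dB): F_i = 10^(NF_i/10), G_i = 10^(G_i,dB/10)
  Stage 1: F_1 = 10^(3.87/10) = 2.438, G_1 = 10^(−3.87/10) = 0.4102
  Stage 2: F_2 = 10^(0.774/10) = 1.195, G_2 = 10^(15.6/10) = 36.31
  Stage 3: F_3 = 10^(3.18/10) = 2.080, G_3 = 10^(14.6/10) = 28.84
Friis cascade:
  F = 2.438 + (1.195 − 1)/0.4102 + (2.080 − 1)/14.89 = 2.986
NF = 10 log₁₀(2.986) = 4.75 dB

4.75 dB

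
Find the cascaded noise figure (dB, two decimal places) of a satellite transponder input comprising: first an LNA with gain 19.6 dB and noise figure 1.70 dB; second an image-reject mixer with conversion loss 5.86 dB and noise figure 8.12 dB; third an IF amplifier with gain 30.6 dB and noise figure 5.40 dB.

2.16 dB

Convert to linear (a loss of L dB is a gain of −L dB): F_i = 10^(NF_i/10), G_i = 10^(G_i,dB/10)
  Stage 1: F_1 = 10^(1.70/10) = 1.479, G_1 = 10^(19.6/10) = 91.20
  Stage 2: F_2 = 10^(8.12/10) = 6.486, G_2 = 10^(−5.86/10) = 0.2594
  Stage 3: F_3 = 10^(5.40/10) = 3.467, G_3 = 10^(30.6/10) = 1148
Friis cascade:
  F = 1.479 + (6.486 − 1)/91.20 + (3.467 − 1)/23.66 = 1.644
NF = 10 log₁₀(1.644) = 2.16 dB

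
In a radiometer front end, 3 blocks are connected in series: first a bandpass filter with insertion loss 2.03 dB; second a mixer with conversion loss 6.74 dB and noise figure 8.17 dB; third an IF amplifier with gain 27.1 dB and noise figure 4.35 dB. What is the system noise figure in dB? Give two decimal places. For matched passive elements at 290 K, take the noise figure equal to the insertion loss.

Convert to linear (a loss of L dB is a gain of −L dB): F_i = 10^(NF_i/10), G_i = 10^(G_i,dB/10)
  Stage 1: F_1 = 10^(2.03/10) = 1.596, G_1 = 10^(−2.03/10) = 0.6266
  Stage 2: F_2 = 10^(8.17/10) = 6.561, G_2 = 10^(−6.74/10) = 0.2118
  Stage 3: F_3 = 10^(4.35/10) = 2.723, G_3 = 10^(27.1/10) = 512.9
Friis cascade:
  F = 1.596 + (6.561 − 1)/0.6266 + (2.723 − 1)/0.1327 = 23.45
NF = 10 log₁₀(23.45) = 13.70 dB

13.70 dB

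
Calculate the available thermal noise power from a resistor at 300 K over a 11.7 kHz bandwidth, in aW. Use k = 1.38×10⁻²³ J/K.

48.4 aW

P_n = kTB = 1.38×10⁻²³ × 300 × 1.17×10⁴ = 4.84×10⁻¹⁷ W = 48.4 aW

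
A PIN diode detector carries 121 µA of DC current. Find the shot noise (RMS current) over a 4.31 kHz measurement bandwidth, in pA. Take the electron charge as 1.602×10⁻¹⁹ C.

I_n = √(2qI·B)
2qI·B = 2 × 1.602×10⁻¹⁹ × 1.21×10⁻⁴ × 4.31×10³ = 1.67×10⁻¹⁹ A²
I_n = √(1.67×10⁻¹⁹) = 4.09×10⁻¹⁰ A = 409 pA

409 pA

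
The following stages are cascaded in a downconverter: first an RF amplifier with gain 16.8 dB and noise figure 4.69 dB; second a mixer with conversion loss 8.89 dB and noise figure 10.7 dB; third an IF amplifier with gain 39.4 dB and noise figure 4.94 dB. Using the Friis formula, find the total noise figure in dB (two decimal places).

Convert to linear (a loss of L dB is a gain of −L dB): F_i = 10^(NF_i/10), G_i = 10^(G_i,dB/10)
  Stage 1: F_1 = 10^(4.69/10) = 2.944, G_1 = 10^(16.8/10) = 47.86
  Stage 2: F_2 = 10^(10.7/10) = 11.75, G_2 = 10^(−8.89/10) = 0.1291
  Stage 3: F_3 = 10^(4.94/10) = 3.119, G_3 = 10^(39.4/10) = 8710
Friis cascade:
  F = 2.944 + (11.75 − 1)/47.86 + (3.119 − 1)/6.180 = 3.512
NF = 10 log₁₀(3.512) = 5.46 dB

5.46 dB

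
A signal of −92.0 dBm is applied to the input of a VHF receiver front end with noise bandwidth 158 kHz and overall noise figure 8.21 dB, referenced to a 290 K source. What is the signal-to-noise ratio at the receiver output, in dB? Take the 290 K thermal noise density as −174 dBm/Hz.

21.8 dB

Noise floor: N = −174 + 10 log₁₀(B) + NF
10 log₁₀(1.58×10⁵) = 51.99 dB
N = −174 + 51.99 + 8.21 = −113.80 dBm
SNR = P_sig − N = −92.0 − (−113.80) = 21.80 dB → 21.8 dB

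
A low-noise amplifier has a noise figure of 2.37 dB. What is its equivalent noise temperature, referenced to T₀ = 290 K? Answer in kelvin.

210 K

F = 10^(2.37/10) = 1.72584
T_e = (F − 1)·T₀ = (1.72584 − 1) × 290 = 210 K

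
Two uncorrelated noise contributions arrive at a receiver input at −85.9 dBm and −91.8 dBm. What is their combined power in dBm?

−84.9 dBm

Convert to linear, add, convert back:
P₁ = 2.57×10⁻¹² W, P₂ = 6.61×10⁻¹³ W
P_tot = 3.23×10⁻¹² W → 10 log₁₀(P_tot / 10⁻³) = −84.9 dBm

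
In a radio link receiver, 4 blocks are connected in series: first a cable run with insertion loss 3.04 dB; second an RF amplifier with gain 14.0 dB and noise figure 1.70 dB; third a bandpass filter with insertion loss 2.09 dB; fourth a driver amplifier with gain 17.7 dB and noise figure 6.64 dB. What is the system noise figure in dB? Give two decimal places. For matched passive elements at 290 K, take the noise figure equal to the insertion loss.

Convert to linear (a loss of L dB is a gain of −L dB): F_i = 10^(NF_i/10), G_i = 10^(G_i,dB/10)
  Stage 1: F_1 = 10^(3.04/10) = 2.014, G_1 = 10^(−3.04/10) = 0.4966
  Stage 2: F_2 = 10^(1.70/10) = 1.479, G_2 = 10^(14.0/10) = 25.12
  Stage 3: F_3 = 10^(2.09/10) = 1.618, G_3 = 10^(−2.09/10) = 0.6180
  Stage 4: F_4 = 10^(6.64/10) = 4.613, G_4 = 10^(17.7/10) = 58.88
Friis cascade:
  F = 2.014 + (1.479 − 1)/0.4966 + (1.618 − 1)/12.47 + (4.613 − 1)/7.709 = 3.497
NF = 10 log₁₀(3.497) = 5.44 dB

5.44 dB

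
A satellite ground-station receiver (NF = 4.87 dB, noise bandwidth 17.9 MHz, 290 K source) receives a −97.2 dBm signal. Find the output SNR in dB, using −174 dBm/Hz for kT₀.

−0.6 dB

Noise floor: N = −174 + 10 log₁₀(B) + NF
10 log₁₀(1.79×10⁷) = 72.53 dB
N = −174 + 72.53 + 4.87 = −96.60 dBm
SNR = P_sig − N = −97.2 − (−96.60) = −0.60 dB → −0.6 dB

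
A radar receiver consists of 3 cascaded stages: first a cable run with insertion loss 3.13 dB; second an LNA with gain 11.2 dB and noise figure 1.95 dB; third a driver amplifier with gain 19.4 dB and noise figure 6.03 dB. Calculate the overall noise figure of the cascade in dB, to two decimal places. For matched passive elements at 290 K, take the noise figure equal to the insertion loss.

5.67 dB

Convert to linear (a loss of L dB is a gain of −L dB): F_i = 10^(NF_i/10), G_i = 10^(G_i,dB/10)
  Stage 1: F_1 = 10^(3.13/10) = 2.056, G_1 = 10^(−3.13/10) = 0.4864
  Stage 2: F_2 = 10^(1.95/10) = 1.567, G_2 = 10^(11.2/10) = 13.18
  Stage 3: F_3 = 10^(6.03/10) = 4.009, G_3 = 10^(19.4/10) = 87.10
Friis cascade:
  F = 2.056 + (1.567 − 1)/0.4864 + (4.009 − 1)/6.412 = 3.690
NF = 10 log₁₀(3.690) = 5.67 dB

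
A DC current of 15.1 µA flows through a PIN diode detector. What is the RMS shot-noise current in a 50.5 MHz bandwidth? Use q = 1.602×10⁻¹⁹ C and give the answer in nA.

15.6 nA

I_n = √(2qI·B)
2qI·B = 2 × 1.602×10⁻¹⁹ × 1.51×10⁻⁵ × 5.05×10⁷ = 2.44×10⁻¹⁶ A²
I_n = √(2.44×10⁻¹⁶) = 1.56×10⁻⁸ A = 15.6 nA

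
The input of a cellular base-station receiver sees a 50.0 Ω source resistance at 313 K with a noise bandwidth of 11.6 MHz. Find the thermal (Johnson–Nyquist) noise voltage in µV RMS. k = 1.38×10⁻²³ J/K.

3.17 µV

V_n = √(4kTRB)
4kTRB = 4 × 1.38×10⁻²³ × 313 × 5.00×10¹ × 1.16×10⁷ = 1.00×10⁻¹¹ V²
V_n = √(1.00×10⁻¹¹) = 3.17×10⁻⁶ V = 3.17 µV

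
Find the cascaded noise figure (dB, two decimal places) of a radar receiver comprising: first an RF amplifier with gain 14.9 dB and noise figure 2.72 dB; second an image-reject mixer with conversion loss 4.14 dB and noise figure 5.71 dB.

Convert to linear (a loss of L dB is a gain of −L dB): F_i = 10^(NF_i/10), G_i = 10^(G_i,dB/10)
  Stage 1: F_1 = 10^(2.72/10) = 1.871, G_1 = 10^(14.9/10) = 30.90
  Stage 2: F_2 = 10^(5.71/10) = 3.724, G_2 = 10^(−4.14/10) = 0.3855
Friis cascade:
  F = 1.871 + (3.724 − 1)/30.90 = 1.959
NF = 10 log₁₀(1.959) = 2.92 dB

2.92 dB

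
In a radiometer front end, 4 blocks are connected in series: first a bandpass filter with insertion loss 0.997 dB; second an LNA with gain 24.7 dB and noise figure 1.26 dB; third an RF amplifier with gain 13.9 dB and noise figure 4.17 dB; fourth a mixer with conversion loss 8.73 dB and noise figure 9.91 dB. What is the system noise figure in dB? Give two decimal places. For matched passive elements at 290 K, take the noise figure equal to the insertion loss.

Convert to linear (a loss of L dB is a gain of −L dB): F_i = 10^(NF_i/10), G_i = 10^(G_i,dB/10)
  Stage 1: F_1 = 10^(0.997/10) = 1.258, G_1 = 10^(−0.997/10) = 0.7949
  Stage 2: F_2 = 10^(1.26/10) = 1.337, G_2 = 10^(24.7/10) = 295.1
  Stage 3: F_3 = 10^(4.17/10) = 2.612, G_3 = 10^(13.9/10) = 24.55
  Stage 4: F_4 = 10^(9.91/10) = 9.795, G_4 = 10^(−8.73/10) = 0.1340
Friis cascade:
  F = 1.258 + (1.337 − 1)/0.7949 + (2.612 − 1)/234.6 + (9.795 − 1)/5758 = 1.690
NF = 10 log₁₀(1.690) = 2.28 dB

2.28 dB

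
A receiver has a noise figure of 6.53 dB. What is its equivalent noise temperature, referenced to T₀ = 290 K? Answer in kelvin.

F = 10^(6.53/10) = 4.4978
T_e = (F − 1)·T₀ = (4.4978 − 1) × 290 = 1014 K

1014 K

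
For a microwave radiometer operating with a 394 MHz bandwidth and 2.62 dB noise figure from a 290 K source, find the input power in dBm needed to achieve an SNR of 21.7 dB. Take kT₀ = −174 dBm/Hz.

Sensitivity = −174 + 10 log₁₀(B) + NF + SNR_min
= −174 + 85.95 + 2.62 + 21.7
= −63.73 dBm → −63.7 dBm

−63.7 dBm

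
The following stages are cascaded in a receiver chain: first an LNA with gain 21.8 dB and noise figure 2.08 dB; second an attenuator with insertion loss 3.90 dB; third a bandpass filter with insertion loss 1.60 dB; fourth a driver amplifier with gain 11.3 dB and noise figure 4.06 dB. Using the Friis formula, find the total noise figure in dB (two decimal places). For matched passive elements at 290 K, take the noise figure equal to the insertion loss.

Convert to linear (a loss of L dB is a gain of −L dB): F_i = 10^(NF_i/10), G_i = 10^(G_i,dB/10)
  Stage 1: F_1 = 10^(2.08/10) = 1.614, G_1 = 10^(21.8/10) = 151.4
  Stage 2: F_2 = 10^(3.90/10) = 2.455, G_2 = 10^(−3.90/10) = 0.4074
  Stage 3: F_3 = 10^(1.60/10) = 1.445, G_3 = 10^(−1.60/10) = 0.6918
  Stage 4: F_4 = 10^(4.06/10) = 2.547, G_4 = 10^(11.3/10) = 13.49
Friis cascade:
  F = 1.614 + (2.455 − 1)/151.4 + (1.445 − 1)/61.66 + (2.547 − 1)/42.66 = 1.667
NF = 10 log₁₀(1.667) = 2.22 dB

2.22 dB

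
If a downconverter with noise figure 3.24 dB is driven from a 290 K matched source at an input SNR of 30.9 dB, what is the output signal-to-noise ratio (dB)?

27.66 dB

By definition F = SNR_in/SNR_out, so in dB: SNR_out = SNR_in − NF
SNR_out = 30.9 − 3.24 = 27.66 dB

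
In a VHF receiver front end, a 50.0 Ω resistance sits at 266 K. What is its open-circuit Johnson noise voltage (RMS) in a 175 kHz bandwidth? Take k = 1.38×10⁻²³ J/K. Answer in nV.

358 nV

V_n = √(4kTRB)
4kTRB = 4 × 1.38×10⁻²³ × 266 × 5.00×10¹ × 1.75×10⁵ = 1.28×10⁻¹³ V²
V_n = √(1.28×10⁻¹³) = 3.58×10⁻⁷ V = 358 nV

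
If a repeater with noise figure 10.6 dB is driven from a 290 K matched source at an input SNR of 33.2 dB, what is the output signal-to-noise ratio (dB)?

22.6 dB

By definition F = SNR_in/SNR_out, so in dB: SNR_out = SNR_in − NF
SNR_out = 33.2 − 10.6 = 22.6 dB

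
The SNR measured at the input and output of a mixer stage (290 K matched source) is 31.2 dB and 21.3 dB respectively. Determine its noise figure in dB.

NF (dB) = SNR_in(dB) − SNR_out(dB) when the source is at T₀
NF = 31.2 − 21.3 = 9.9 dB

9.9 dB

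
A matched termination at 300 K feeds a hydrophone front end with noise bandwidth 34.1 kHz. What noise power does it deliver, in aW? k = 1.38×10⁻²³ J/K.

P_n = kTB = 1.38×10⁻²³ × 300 × 3.41×10⁴ = 1.41×10⁻¹⁶ W = 141 aW

141 aW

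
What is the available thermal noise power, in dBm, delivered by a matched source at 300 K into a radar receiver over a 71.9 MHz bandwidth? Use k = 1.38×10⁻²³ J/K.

−95.3 dBm

P_n = kTB = 1.38×10⁻²³ × 300 × 7.19×10⁷ = 2.98×10⁻¹³ W
In dBm: 10 log₁₀(2.98×10⁻¹³ / 10⁻³) = −95.3 dBm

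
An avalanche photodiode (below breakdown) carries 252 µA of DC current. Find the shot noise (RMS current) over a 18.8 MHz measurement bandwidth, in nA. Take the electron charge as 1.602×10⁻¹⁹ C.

39.0 nA

I_n = √(2qI·B)
2qI·B = 2 × 1.602×10⁻¹⁹ × 2.52×10⁻⁴ × 1.88×10⁷ = 1.52×10⁻¹⁵ A²
I_n = √(1.52×10⁻¹⁵) = 3.90×10⁻⁸ A = 39.0 nA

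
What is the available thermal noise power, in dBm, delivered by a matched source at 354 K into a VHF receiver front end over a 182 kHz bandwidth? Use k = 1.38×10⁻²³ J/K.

P_n = kTB = 1.38×10⁻²³ × 354 × 1.82×10⁵ = 8.89×10⁻¹⁶ W
In dBm: 10 log₁₀(8.89×10⁻¹⁶ / 10⁻³) = −120.5 dBm

−120.5 dBm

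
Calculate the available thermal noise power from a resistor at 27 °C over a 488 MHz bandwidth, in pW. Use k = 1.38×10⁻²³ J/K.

2.02 pW

T = 27 °C + 273.15 = 300.15 K
P_n = kTB = 1.38×10⁻²³ × 300.15 × 4.88×10⁸ = 2.02×10⁻¹² W = 2.02 pW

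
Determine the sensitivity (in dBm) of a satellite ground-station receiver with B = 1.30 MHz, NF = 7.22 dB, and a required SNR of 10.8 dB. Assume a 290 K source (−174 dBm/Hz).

−94.8 dBm

Sensitivity = −174 + 10 log₁₀(B) + NF + SNR_min
= −174 + 61.14 + 7.22 + 10.8
= −94.84 dBm → −94.8 dBm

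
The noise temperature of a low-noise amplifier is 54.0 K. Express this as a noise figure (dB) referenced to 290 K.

F = 1 + T_e/T₀ = 1 + 54.0/290 = 1.18621
NF = 10 log₁₀(1.18621) = 0.742 dB

0.742 dB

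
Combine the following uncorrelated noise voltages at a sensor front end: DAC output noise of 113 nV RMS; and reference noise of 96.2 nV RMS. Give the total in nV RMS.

148 nV

Uncorrelated sources add in power (mean-square): V_tot = √(ΣV_i²)
V_tot = √[(1.13×10⁻⁷)² + (9.62×10⁻⁸)²] = 1.48×10⁻⁷ V = 148 nV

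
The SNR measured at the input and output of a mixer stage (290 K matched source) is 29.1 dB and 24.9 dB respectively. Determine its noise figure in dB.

4.2 dB

NF (dB) = SNR_in(dB) − SNR_out(dB) when the source is at T₀
NF = 29.1 − 24.9 = 4.2 dB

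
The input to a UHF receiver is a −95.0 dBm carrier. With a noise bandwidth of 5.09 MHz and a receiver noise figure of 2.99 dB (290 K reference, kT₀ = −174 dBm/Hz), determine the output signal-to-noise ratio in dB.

8.9 dB

Noise floor: N = −174 + 10 log₁₀(B) + NF
10 log₁₀(5.09×10⁶) = 67.07 dB
N = −174 + 67.07 + 2.99 = −103.94 dBm
SNR = P_sig − N = −95.0 − (−103.94) = 8.94 dB → 8.9 dB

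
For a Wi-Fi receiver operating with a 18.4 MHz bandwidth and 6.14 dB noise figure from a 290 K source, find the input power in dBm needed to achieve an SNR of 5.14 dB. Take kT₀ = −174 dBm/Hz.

−90.1 dBm

Sensitivity = −174 + 10 log₁₀(B) + NF + SNR_min
= −174 + 72.65 + 6.14 + 5.14
= −90.07 dBm → −90.1 dBm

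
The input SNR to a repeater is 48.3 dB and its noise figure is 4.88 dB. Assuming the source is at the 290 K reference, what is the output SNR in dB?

By definition F = SNR_in/SNR_out, so in dB: SNR_out = SNR_in − NF
SNR_out = 48.3 − 4.88 = 43.42 dB

43.42 dB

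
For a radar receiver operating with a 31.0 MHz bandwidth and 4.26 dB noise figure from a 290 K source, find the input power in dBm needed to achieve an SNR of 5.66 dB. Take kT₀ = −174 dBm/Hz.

Sensitivity = −174 + 10 log₁₀(B) + NF + SNR_min
= −174 + 74.91 + 4.26 + 5.66
= −89.17 dBm → −89.2 dBm

−89.2 dBm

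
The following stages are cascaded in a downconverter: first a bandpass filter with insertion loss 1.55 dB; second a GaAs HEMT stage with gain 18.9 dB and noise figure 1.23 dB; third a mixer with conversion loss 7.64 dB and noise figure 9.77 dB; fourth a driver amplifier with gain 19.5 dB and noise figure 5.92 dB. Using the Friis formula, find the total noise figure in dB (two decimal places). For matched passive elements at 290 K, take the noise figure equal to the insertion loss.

Convert to linear (a loss of L dB is a gain of −L dB): F_i = 10^(NF_i/10), G_i = 10^(G_i,dB/10)
  Stage 1: F_1 = 10^(1.55/10) = 1.429, G_1 = 10^(−1.55/10) = 0.6998
  Stage 2: F_2 = 10^(1.23/10) = 1.327, G_2 = 10^(18.9/10) = 77.62
  Stage 3: F_3 = 10^(9.77/10) = 9.484, G_3 = 10^(−7.64/10) = 0.1722
  Stage 4: F_4 = 10^(5.92/10) = 3.908, G_4 = 10^(19.5/10) = 89.13
Friis cascade:
  F = 1.429 + (1.327 − 1)/0.6998 + (9.484 − 1)/54.33 + (3.908 − 1)/9.354 = 2.364
NF = 10 log₁₀(2.364) = 3.74 dB

3.74 dB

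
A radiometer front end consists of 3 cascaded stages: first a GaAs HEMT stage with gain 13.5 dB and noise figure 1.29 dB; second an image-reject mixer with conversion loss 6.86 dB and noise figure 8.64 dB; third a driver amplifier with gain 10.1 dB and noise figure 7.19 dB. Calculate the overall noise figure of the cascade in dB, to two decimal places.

4.06 dB

Convert to linear (a loss of L dB is a gain of −L dB): F_i = 10^(NF_i/10), G_i = 10^(G_i,dB/10)
  Stage 1: F_1 = 10^(1.29/10) = 1.346, G_1 = 10^(13.5/10) = 22.39
  Stage 2: F_2 = 10^(8.64/10) = 7.311, G_2 = 10^(−6.86/10) = 0.2061
  Stage 3: F_3 = 10^(7.19/10) = 5.236, G_3 = 10^(10.1/10) = 10.23
Friis cascade:
  F = 1.346 + (7.311 − 1)/22.39 + (5.236 − 1)/4.613 = 2.546
NF = 10 log₁₀(2.546) = 4.06 dB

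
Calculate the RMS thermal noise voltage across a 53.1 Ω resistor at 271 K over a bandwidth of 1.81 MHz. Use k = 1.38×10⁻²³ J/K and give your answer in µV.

1.20 µV

V_n = √(4kTRB)
4kTRB = 4 × 1.38×10⁻²³ × 271 × 5.31×10¹ × 1.81×10⁶ = 1.44×10⁻¹² V²
V_n = √(1.44×10⁻¹²) = 1.20×10⁻⁶ V = 1.20 µV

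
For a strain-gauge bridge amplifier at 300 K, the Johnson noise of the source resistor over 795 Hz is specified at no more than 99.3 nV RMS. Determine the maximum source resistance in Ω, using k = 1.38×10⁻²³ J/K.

749 Ω

Johnson–Nyquist: V_n = √(4kTRB) ⇒ R = V_n² / (4kTB)
4kTB = 4 × 1.38×10⁻²³ × 300 × 7.95×10² = 1.32×10⁻¹⁷
R = (9.93×10⁻⁸)² / 1.32×10⁻¹⁷ = 7.49×10² Ω = 749 Ω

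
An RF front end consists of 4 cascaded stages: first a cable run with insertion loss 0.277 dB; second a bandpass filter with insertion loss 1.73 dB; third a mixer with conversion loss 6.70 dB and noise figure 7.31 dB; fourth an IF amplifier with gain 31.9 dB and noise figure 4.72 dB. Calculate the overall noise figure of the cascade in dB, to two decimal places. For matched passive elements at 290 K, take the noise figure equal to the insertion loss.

Convert to linear (a loss of L dB is a gain of −L dB): F_i = 10^(NF_i/10), G_i = 10^(G_i,dB/10)
  Stage 1: F_1 = 10^(0.277/10) = 1.066, G_1 = 10^(−0.277/10) = 0.9382
  Stage 2: F_2 = 10^(1.73/10) = 1.489, G_2 = 10^(−1.73/10) = 0.6714
  Stage 3: F_3 = 10^(7.31/10) = 5.383, G_3 = 10^(−6.70/10) = 0.2138
  Stage 4: F_4 = 10^(4.72/10) = 2.965, G_4 = 10^(31.9/10) = 1549
Friis cascade:
  F = 1.066 + (1.489 − 1)/0.9382 + (5.383 − 1)/0.6299 + (2.965 − 1)/0.1347 = 23.13
NF = 10 log₁₀(23.13) = 13.64 dB

13.64 dB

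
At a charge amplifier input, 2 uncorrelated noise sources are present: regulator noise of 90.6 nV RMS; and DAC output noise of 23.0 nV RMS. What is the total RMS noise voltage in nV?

93.5 nV

Uncorrelated sources add in power (mean-square): V_tot = √(ΣV_i²)
V_tot = √[(9.06×10⁻⁸)² + (2.30×10⁻⁸)²] = 9.35×10⁻⁸ V = 93.5 nV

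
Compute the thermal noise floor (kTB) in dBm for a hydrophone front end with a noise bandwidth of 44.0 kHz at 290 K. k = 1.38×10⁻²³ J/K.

P_n = kTB = 1.38×10⁻²³ × 290 × 4.40×10⁴ = 1.76×10⁻¹⁶ W
In dBm: 10 log₁₀(1.76×10⁻¹⁶ / 10⁻³) = −127.5 dBm

−127.5 dBm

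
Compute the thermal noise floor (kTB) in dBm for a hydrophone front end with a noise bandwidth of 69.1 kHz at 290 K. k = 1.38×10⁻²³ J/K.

P_n = kTB = 1.38×10⁻²³ × 290 × 6.91×10⁴ = 2.77×10⁻¹⁶ W
In dBm: 10 log₁₀(2.77×10⁻¹⁶ / 10⁻³) = −125.6 dBm

−125.6 dBm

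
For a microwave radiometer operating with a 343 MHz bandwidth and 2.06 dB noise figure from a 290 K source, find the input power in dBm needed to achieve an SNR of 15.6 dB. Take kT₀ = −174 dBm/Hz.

Sensitivity = −174 + 10 log₁₀(B) + NF + SNR_min
= −174 + 85.35 + 2.06 + 15.6
= −70.99 dBm → −71.0 dBm

−71.0 dBm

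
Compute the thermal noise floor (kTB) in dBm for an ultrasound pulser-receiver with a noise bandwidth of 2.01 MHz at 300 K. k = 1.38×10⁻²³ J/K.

−110.8 dBm

P_n = kTB = 1.38×10⁻²³ × 300 × 2.01×10⁶ = 8.32×10⁻¹⁵ W
In dBm: 10 log₁₀(8.32×10⁻¹⁵ / 10⁻³) = −110.8 dBm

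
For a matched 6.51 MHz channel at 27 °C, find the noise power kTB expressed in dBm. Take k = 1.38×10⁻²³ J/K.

T = 27 °C + 273.15 = 300.15 K
P_n = kTB = 1.38×10⁻²³ × 300.15 × 6.51×10⁶ = 2.70×10⁻¹⁴ W
In dBm: 10 log₁₀(2.70×10⁻¹⁴ / 10⁻³) = −105.7 dBm

−105.7 dBm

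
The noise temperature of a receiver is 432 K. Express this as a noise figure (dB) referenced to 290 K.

3.96 dB

F = 1 + T_e/T₀ = 1 + 432/290 = 2.48966
NF = 10 log₁₀(2.48966) = 3.96 dB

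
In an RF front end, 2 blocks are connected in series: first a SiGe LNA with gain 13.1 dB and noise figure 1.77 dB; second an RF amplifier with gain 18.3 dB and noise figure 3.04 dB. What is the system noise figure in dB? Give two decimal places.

Convert to linear (a loss of L dB is a gain of −L dB): F_i = 10^(NF_i/10), G_i = 10^(G_i,dB/10)
  Stage 1: F_1 = 10^(1.77/10) = 1.503, G_1 = 10^(13.1/10) = 20.42
  Stage 2: F_2 = 10^(3.04/10) = 2.014, G_2 = 10^(18.3/10) = 67.61
Friis cascade:
  F = 1.503 + (2.014 − 1)/20.42 = 1.553
NF = 10 log₁₀(1.553) = 1.91 dB

1.91 dB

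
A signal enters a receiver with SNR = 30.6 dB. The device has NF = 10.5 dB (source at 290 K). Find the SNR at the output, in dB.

By definition F = SNR_in/SNR_out, so in dB: SNR_out = SNR_in − NF
SNR_out = 30.6 − 10.5 = 20.1 dB

20.1 dB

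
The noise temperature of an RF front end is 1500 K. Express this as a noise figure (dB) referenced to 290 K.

F = 1 + T_e/T₀ = 1 + 1500/290 = 6.17241
NF = 10 log₁₀(6.17241) = 7.90 dB

7.90 dB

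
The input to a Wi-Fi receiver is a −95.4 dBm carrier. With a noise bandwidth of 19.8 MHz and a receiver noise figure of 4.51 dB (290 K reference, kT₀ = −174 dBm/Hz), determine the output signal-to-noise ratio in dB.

Noise floor: N = −174 + 10 log₁₀(B) + NF
10 log₁₀(1.98×10⁷) = 72.97 dB
N = −174 + 72.97 + 4.51 = −96.52 dBm
SNR = P_sig − N = −95.4 − (−96.52) = 1.12 dB → 1.1 dB

1.1 dB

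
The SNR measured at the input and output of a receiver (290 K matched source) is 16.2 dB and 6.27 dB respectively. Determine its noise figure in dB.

NF (dB) = SNR_in(dB) − SNR_out(dB) when the source is at T₀
NF = 16.2 − 6.27 = 9.93 dB

9.93 dB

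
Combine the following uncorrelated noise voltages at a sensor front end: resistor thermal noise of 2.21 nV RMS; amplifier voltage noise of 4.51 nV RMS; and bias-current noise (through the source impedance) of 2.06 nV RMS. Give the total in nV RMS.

5.43 nV

Uncorrelated sources add in power (mean-square): V_tot = √(ΣV_i²)
V_tot = √[(2.21×10⁻⁹)² + (4.51×10⁻⁹)² + (2.06×10⁻⁹)²] = 5.43×10⁻⁹ V = 5.43 nV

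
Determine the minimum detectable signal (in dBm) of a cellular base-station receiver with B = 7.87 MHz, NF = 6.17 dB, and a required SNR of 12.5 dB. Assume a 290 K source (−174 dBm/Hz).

Sensitivity = −174 + 10 log₁₀(B) + NF + SNR_min
= −174 + 68.96 + 6.17 + 12.5
= −86.37 dBm → −86.4 dBm

−86.4 dBm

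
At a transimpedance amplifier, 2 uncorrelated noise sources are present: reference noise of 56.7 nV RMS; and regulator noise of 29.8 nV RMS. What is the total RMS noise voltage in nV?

64.1 nV

Uncorrelated sources add in power (mean-square): V_tot = √(ΣV_i²)
V_tot = √[(5.67×10⁻⁸)² + (2.98×10⁻⁸)²] = 6.41×10⁻⁸ V = 64.1 nV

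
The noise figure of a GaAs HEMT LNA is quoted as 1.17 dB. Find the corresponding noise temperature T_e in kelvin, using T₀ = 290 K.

F = 10^(1.17/10) = 1.30918
T_e = (F − 1)·T₀ = (1.30918 − 1) × 290 = 89.7 K

89.7 K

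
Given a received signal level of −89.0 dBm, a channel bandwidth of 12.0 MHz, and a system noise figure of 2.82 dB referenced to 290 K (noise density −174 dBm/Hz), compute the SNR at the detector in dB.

Noise floor: N = −174 + 10 log₁₀(B) + NF
10 log₁₀(1.20×10⁷) = 70.79 dB
N = −174 + 70.79 + 2.82 = −100.39 dBm
SNR = P_sig − N = −89.0 − (−100.39) = 11.39 dB → 11.4 dB

11.4 dB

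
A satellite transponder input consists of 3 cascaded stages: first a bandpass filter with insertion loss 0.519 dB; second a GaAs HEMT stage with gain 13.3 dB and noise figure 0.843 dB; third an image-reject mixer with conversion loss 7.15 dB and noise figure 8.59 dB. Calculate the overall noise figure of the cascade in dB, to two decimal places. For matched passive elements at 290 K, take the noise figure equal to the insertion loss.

2.30 dB

Convert to linear (a loss of L dB is a gain of −L dB): F_i = 10^(NF_i/10), G_i = 10^(G_i,dB/10)
  Stage 1: F_1 = 10^(0.519/10) = 1.127, G_1 = 10^(−0.519/10) = 0.8874
  Stage 2: F_2 = 10^(0.843/10) = 1.214, G_2 = 10^(13.3/10) = 21.38
  Stage 3: F_3 = 10^(8.59/10) = 7.228, G_3 = 10^(−7.15/10) = 0.1928
Friis cascade:
  F = 1.127 + (1.214 − 1)/0.8874 + (7.228 − 1)/18.97 = 1.697
NF = 10 log₁₀(1.697) = 2.30 dB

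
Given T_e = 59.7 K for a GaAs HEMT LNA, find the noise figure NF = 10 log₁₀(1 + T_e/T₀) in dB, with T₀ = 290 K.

F = 1 + T_e/T₀ = 1 + 59.7/290 = 1.20586
NF = 10 log₁₀(1.20586) = 0.813 dB

0.813 dB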